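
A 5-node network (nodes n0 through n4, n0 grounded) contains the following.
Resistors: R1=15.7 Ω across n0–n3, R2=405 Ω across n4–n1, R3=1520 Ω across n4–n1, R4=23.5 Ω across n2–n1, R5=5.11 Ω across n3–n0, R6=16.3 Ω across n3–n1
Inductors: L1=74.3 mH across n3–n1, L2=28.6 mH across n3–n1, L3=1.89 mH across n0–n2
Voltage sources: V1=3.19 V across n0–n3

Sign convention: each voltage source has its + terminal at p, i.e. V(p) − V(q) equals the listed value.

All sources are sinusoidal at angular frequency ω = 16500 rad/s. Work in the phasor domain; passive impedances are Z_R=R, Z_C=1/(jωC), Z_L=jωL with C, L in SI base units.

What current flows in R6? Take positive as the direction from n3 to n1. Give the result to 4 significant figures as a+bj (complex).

Apply KCL at each of the 4 non-ground nodes and solve the resulting linear system.
Node n1: branches {L1, L2, R2, R3, R4, R6} → V_1 = -2.367-0.5992j
Node n2: branches {L3, R4} → V_2 = -1.222-1.520j
Node n3: branches {R1, L1, L2, R5, R6, V1} → V_3 = -3.190+0.000j
Node n4: branches {R2, R3} → V_4 = -2.367-0.5992j
Source currents: i(V1)=-0.8762+0.03918j

-0.05049+0.03676j A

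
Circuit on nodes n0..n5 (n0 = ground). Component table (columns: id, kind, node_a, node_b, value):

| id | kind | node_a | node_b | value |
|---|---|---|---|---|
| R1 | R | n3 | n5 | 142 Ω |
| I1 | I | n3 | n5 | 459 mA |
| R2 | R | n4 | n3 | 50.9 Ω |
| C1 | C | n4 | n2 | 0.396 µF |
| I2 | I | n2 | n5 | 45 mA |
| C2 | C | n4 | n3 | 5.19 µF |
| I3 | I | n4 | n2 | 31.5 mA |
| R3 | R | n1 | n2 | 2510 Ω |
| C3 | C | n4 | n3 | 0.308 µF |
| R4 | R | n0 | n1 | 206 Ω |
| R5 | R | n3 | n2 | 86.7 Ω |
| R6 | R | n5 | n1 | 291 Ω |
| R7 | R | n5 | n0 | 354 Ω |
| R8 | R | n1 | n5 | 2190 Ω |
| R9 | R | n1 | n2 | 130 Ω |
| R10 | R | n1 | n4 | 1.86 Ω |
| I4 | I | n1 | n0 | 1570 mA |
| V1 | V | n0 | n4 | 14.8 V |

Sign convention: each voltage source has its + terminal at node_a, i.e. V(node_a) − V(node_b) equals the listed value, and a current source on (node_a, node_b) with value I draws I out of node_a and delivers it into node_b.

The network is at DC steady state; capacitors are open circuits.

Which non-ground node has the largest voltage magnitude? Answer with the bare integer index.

Apply KCL at each of the 5 non-ground nodes and solve the resulting linear system.
Node n1: branches {R3, R4, R6, R8, R9, R10, I4} → V_1 = -17.34
Node n2: branches {C1, I2, I3, R3, R5, R9} → V_2 = -20.86
Node n3: branches {R1, I1, R2, C2, C3, R5} → V_3 = -22.15
Node n4: branches {R2, C1, C2, I3, C3, R10, V1} → V_4 = -14.80
Node n5: branches {R1, I1, I2, R6, R7, R8} → V_5 = 20.38
Source currents: i(V1)=1.543

3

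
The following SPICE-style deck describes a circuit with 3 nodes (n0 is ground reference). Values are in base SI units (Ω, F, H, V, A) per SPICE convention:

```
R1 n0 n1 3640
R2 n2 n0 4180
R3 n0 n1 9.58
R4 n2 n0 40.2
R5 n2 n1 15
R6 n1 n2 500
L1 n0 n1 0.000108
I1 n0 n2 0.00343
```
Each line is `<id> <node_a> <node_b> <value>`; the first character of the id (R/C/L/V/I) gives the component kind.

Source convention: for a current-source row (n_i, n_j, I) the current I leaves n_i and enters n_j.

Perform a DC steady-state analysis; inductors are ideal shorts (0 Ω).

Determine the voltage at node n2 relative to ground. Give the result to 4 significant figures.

MNA unknowns: 2 node voltages V₁..V_2 plus 1 source current (L1)
R1: Y=0.0002747 on G[0,1]
R2: Y=0.0002392 on G[2,0]
R3: Y=0.1044 on G[0,1]
R4: Y=0.02488 on G[2,0]
R5: Y=0.06667 on G[2,1]
R6: Y=0.002000 on G[1,2]
L1: row V0−V1=0, i_L1 at 0,1
I1: z[0]−=0.00343, z[2]+=0.00343
solve → V1=0.000, V2=0.03657
aux → i_L1=-0.002511

0.03657 V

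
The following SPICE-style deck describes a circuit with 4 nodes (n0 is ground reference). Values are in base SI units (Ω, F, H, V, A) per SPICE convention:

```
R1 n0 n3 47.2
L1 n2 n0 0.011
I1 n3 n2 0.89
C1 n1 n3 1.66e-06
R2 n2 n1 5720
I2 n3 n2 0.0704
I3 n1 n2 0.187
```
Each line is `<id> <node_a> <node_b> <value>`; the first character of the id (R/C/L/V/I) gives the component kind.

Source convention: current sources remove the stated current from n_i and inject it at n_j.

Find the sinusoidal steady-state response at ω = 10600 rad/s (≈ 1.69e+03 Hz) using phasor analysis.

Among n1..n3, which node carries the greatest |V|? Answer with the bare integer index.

2

MNA unknowns: 3 node voltages V₁..V_3
R1: Y=0.02119+0.000j on G[0,3]
L1: Y=0.000-0.008576j on G[2,0]
I1: z[3]−=0.89, z[2]+=0.89
C1: Y=0.000+0.01760j on G[1,3]
R2: Y=0.0001748+0.000j on G[2,1]
I2: z[3]−=0.0704, z[2]+=0.0704
I3: z[1]−=0.187, z[2]+=0.187
solve → V1=-52.50+11.08j, V2=2.478+132.7j, V3=-53.70+1.003j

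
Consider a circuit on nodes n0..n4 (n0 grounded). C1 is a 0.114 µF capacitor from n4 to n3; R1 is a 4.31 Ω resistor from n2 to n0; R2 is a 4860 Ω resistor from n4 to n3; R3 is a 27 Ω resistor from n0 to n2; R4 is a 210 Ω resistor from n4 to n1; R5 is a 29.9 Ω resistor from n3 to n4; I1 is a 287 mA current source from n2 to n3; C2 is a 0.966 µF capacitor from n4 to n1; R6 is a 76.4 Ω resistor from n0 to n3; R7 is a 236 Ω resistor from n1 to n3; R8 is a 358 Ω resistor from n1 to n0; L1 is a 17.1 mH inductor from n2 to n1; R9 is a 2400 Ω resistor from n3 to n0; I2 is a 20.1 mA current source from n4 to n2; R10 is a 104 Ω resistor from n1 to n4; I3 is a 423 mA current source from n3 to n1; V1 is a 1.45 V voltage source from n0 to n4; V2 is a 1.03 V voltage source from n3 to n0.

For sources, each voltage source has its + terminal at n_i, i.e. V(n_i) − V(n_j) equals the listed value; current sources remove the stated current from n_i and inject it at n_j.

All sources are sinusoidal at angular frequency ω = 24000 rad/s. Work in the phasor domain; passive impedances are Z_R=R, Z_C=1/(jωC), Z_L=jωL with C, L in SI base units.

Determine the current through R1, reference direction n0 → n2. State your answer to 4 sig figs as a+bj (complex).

0.2515+0.02132j A

Apply KCL at each of the 4 non-ground nodes and solve the resulting linear system.
Node n1: branches {R4, C2, R7, R8, L1, R10, I3} → V_1 = 9.064-10.23j
Node n2: branches {R1, R3, I1, L1, I2} → V_2 = -1.084-0.09190j
Node n3: branches {C1, R2, R5, I1, R6, R7, R9, I3, V2} → V_3 = 1.030+0.000j
Node n4: branches {C1, R2, R4, R5, C2, I2, R10, V1} → V_4 = -1.450+0.000j
Source currents: i(V1)=-0.4517-0.1034j, i(V2)=-0.1993-0.05014j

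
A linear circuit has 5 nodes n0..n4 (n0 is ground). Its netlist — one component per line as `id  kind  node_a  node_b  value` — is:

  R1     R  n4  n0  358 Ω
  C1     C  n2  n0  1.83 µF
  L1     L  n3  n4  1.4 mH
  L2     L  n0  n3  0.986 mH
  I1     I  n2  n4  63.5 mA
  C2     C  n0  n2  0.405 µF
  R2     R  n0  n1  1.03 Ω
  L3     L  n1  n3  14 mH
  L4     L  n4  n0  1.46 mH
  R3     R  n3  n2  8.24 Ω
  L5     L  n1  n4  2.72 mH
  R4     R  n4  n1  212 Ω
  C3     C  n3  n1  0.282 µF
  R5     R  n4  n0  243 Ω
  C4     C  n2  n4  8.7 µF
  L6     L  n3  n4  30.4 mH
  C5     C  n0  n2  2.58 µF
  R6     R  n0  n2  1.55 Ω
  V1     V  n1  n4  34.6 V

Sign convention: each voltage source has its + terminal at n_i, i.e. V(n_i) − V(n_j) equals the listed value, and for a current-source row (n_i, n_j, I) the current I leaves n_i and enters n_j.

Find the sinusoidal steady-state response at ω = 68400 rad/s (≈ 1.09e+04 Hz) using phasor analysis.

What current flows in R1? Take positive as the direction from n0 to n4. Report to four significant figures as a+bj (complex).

MNA unknowns: 4 node voltages V₁..V_4 plus 1 source current (V1)
R1: Y=0.002793+0.000j on G[4,0]
C1: Y=0.000+0.1252j on G[2,0]
L1: Y=0.000-0.01044j on G[3,4]
L2: Y=0.000-0.01483j on G[0,3]
I1: z[2]−=0.0635, z[4]+=0.0635
C2: Y=0.000+0.02770j on G[0,2]
R2: Y=0.9709+0.000j on G[0,1]
L3: Y=0.000-0.001044j on G[1,3]
L4: Y=0.000-0.01001j on G[4,0]
R3: Y=0.1214+0.000j on G[3,2]
L5: Y=0.000-0.005375j on G[1,4]
R4: Y=0.004717+0.000j on G[4,1]
C3: Y=0.000+0.01929j on G[3,1]
R5: Y=0.004115+0.000j on G[4,0]
C4: Y=0.000+0.5951j on G[2,4]
L6: Y=0.000-0.0004809j on G[3,4]
C5: Y=0.000+0.1765j on G[0,2]
R6: Y=0.6452+0.000j on G[0,2]
V1: row V1−V4=34.6, i_V1 at 1,4
solve → V1=7.625+7.264j, V2=-13.68-4.764j, V3=-13.99-2.056j, V4=-26.97+7.264j
aux → i_V1=-7.396-7.261j

0.07535-0.02029j A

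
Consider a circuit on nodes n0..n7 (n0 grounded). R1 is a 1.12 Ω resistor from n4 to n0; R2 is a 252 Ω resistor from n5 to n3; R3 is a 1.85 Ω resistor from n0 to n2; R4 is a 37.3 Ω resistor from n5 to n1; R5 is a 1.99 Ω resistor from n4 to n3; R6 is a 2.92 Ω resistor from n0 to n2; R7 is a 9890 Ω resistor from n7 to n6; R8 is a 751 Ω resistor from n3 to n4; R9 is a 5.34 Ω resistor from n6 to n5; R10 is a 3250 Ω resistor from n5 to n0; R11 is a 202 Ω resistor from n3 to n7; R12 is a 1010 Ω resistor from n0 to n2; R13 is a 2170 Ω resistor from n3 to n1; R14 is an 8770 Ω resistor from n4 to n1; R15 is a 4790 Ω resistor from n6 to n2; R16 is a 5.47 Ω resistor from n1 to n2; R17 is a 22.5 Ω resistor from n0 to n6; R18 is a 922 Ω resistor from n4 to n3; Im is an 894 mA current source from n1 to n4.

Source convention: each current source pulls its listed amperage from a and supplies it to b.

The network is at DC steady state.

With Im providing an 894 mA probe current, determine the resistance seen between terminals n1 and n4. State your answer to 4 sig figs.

R_eq = 7.033 Ω

Element admittances at DC:
  Y(R1) = 0.8929 S between n4,n0
  Y(R2) = 0.003968 S between n5,n3
  Y(R3) = 0.5405 S between n0,n2
  Y(R4) = 0.02681 S between n5,n1
  Y(R5) = 0.5025 S between n4,n3
  Y(R6) = 0.3425 S between n0,n2
  Y(R7) = 0.0001011 S between n7,n6
  Y(R8) = 0.001332 S between n3,n4
  Y(R9) = 0.1873 S between n6,n5
  Y(R10) = 0.0003077 S between n5,n0
  Y(R11) = 0.004950 S between n3,n7
  Y(R12) = 0.0009901 S between n0,n2
  Y(R13) = 0.0004608 S between n3,n1
  Y(R14) = 0.0001140 S between n4,n1
  Y(R15) = 0.0002088 S between n6,n2
  Y(R16) = 0.1828 S between n1,n2
  Y(R17) = 0.04444 S between n0,n6
  Y(R18) = 0.001085 S between n4,n3
  Im: injects 0.894 A into n4 (from n1)
Assemble and solve the 7×7 MNA system:
  V(n1)=-5.304  V(n2)=-0.9091  V(n3)=0.9536  V(n4)=0.9836  V(n5)=-2.061  V(n6)=-1.664  V(n7)=0.9013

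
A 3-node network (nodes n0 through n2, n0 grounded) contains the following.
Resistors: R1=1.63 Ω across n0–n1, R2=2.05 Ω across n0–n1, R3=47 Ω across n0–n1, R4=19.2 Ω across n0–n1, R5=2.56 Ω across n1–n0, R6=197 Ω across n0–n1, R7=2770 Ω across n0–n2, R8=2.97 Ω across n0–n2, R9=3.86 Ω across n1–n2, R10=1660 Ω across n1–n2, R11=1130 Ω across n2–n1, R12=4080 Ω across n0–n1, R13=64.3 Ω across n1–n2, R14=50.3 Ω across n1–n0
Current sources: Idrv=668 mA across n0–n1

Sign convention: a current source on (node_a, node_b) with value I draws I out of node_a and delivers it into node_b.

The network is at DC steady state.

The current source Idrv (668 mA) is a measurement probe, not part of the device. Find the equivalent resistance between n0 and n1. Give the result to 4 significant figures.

MNA unknowns: 2 node voltages V₁..V_2
R1: Y=0.6135 on G[0,1]
R2: Y=0.4878 on G[0,1]
R3: Y=0.02128 on G[0,1]
R4: Y=0.05208 on G[0,1]
R5: Y=0.3906 on G[1,0]
R6: Y=0.005076 on G[0,1]
R7: Y=0.0003610 on G[0,2]
R8: Y=0.3367 on G[0,2]
R9: Y=0.2591 on G[1,2]
R10: Y=0.0006024 on G[1,2]
R11: Y=0.0008850 on G[2,1]
R12: Y=0.0002451 on G[0,1]
R13: Y=0.01555 on G[1,2]
R14: Y=0.01988 on G[1,0]
Idrv: z[0]−=0.668, z[1]+=0.668
solve → V1=0.3834, V2=0.1726

R_eq = 0.5740 Ω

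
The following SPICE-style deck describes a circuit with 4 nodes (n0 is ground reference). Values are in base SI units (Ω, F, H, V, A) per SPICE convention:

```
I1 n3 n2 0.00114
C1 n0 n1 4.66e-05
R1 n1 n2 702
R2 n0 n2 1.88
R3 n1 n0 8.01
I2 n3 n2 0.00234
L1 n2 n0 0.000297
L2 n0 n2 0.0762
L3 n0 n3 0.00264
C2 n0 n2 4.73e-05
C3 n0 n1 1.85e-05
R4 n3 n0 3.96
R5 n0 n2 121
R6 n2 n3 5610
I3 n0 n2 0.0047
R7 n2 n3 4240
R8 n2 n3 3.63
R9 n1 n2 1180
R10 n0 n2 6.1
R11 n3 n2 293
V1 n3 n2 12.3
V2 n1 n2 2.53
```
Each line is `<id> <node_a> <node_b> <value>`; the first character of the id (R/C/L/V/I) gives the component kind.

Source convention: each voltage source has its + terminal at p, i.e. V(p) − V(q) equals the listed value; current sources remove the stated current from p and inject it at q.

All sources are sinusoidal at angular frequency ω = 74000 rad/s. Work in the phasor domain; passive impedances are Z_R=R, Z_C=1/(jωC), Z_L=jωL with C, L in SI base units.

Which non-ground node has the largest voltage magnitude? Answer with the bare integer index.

3

Element admittances at ω=74000 rad/s:
  I1: injects 0.00114 A into n2 (from n3)
  Y(C1) = 0.000+3.448j S between n0,n1
  Y(R1) = 0.001425+0.000j S between n1,n2
  Y(R2) = 0.5319+0.000j S between n0,n2
  Y(R3) = 0.1248+0.000j S between n1,n0
  I2: injects 0.00234 A into n2 (from n3)
  Y(L1) = 0.000-0.04550j S between n2,n0
  Y(L2) = 0.000-0.0001773j S between n0,n2
  Y(L3) = 0.000-0.005119j S between n0,n3
  Y(C2) = 0.000+3.500j S between n0,n2
  Y(C3) = 0.000+1.369j S between n0,n1
  Y(R4) = 0.2525+0.000j S between n3,n0
  Y(R5) = 0.008264+0.000j S between n0,n2
  Y(R6) = 0.0001783+0.000j S between n2,n3
  I3: injects 0.0047 A into n2 (from n0)
  Y(R7) = 0.0002358+0.000j S between n2,n3
  Y(R8) = 0.2755+0.000j S between n2,n3
  Y(R9) = 0.0008475+0.000j S between n1,n2
  Y(R10) = 0.1639+0.000j S between n0,n2
  Y(R11) = 0.003413+0.000j S between n3,n2
  V1: constraint V(n3)−V(n2) = 12.3
  V2: constraint V(n1)−V(n2) = 2.53
Assemble and solve the 5×5 MNA system:
  V(n1)=1.035+0.2178j  V(n2)=-1.495+0.2178j  V(n3)=10.80+0.2178j
  i(V1)=-6.169+0.0003173j  i(V2)=0.9141-5.012j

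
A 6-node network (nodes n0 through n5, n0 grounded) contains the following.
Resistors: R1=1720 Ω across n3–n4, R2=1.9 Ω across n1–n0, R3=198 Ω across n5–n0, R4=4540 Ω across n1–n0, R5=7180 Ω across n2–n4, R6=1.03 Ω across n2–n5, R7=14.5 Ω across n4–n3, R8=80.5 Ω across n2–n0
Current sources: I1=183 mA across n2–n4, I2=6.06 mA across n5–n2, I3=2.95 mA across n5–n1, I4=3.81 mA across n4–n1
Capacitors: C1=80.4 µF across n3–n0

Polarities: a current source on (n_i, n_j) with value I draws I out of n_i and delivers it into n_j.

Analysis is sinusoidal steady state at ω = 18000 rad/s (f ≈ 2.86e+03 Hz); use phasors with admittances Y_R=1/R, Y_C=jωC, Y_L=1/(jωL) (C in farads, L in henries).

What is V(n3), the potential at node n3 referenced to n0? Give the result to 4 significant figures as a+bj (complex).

1.168e-05-0.1226j V

Apply KCL at each of the 5 non-ground nodes and solve the resulting linear system.
Node n1: branches {R2, R4, I3, I4} → V_1 = 0.01284+0.000j
Node n2: branches {I1, R5, R6, I2, R8} → V_2 = -10.55-0.0009687j
Node n3: branches {R1, R7, C1} → V_3 = 1.168e-05-0.1226j
Node n4: branches {R1, I1, R5, R7, I4} → V_4 = 2.550-0.1223j
Node n5: branches {R3, R6, I2, I3} → V_5 = -10.51-0.0009637j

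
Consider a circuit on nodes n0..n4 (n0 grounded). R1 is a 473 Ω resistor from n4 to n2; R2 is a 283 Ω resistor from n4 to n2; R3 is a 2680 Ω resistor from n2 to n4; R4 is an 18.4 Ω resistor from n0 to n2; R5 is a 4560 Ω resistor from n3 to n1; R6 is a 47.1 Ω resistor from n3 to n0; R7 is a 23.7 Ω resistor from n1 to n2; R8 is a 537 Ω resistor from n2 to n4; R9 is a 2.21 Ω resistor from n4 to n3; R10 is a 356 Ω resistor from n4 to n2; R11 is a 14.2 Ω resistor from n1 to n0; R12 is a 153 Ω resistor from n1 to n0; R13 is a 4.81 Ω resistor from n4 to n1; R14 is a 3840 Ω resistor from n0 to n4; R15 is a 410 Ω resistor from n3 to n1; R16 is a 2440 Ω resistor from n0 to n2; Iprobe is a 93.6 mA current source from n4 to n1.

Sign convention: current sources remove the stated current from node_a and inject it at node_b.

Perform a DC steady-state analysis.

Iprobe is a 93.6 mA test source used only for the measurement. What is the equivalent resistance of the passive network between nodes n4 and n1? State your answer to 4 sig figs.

MNA unknowns: 4 node voltages V₁..V_4
R1: Y=0.002114 on G[4,2]
R2: Y=0.003534 on G[4,2]
R3: Y=0.0003731 on G[2,4]
R4: Y=0.05435 on G[0,2]
R5: Y=0.0002193 on G[3,1]
R6: Y=0.02123 on G[3,0]
R7: Y=0.04219 on G[1,2]
R8: Y=0.001862 on G[2,4]
R9: Y=0.4525 on G[4,3]
R10: Y=0.002809 on G[4,2]
R11: Y=0.07042 on G[1,0]
R12: Y=0.006536 on G[1,0]
R13: Y=0.2079 on G[4,1]
R14: Y=0.0002604 on G[0,4]
R15: Y=0.002439 on G[3,1]
R16: Y=0.0004098 on G[0,2]
Iprobe: z[4]−=0.0936, z[1]+=0.0936
solve → V1=0.08278, V2=0.001124, V3=-0.2991, V4=-0.3153

R_eq = 4.253 Ω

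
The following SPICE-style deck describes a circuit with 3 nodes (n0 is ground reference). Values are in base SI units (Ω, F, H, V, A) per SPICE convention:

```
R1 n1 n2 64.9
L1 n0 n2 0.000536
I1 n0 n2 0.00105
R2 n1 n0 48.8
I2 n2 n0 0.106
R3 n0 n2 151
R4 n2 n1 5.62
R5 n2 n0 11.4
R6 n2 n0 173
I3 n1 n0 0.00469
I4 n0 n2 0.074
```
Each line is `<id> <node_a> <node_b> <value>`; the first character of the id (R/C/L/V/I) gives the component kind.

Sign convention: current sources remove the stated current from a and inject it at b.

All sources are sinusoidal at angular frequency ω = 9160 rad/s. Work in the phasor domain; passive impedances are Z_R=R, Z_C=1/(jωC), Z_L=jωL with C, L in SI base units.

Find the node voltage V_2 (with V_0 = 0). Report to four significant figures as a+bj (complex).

Apply KCL at each of the 2 non-ground nodes and solve the resulting linear system.
Node n1: branches {R1, R2, R4, I3} → V_1 = -0.08988-0.1166j
Node n2: branches {R1, L1, I1, I2, R3, R4, R5, R6, I4} → V_2 = -0.07515-0.1290j

-0.07515-0.1290j V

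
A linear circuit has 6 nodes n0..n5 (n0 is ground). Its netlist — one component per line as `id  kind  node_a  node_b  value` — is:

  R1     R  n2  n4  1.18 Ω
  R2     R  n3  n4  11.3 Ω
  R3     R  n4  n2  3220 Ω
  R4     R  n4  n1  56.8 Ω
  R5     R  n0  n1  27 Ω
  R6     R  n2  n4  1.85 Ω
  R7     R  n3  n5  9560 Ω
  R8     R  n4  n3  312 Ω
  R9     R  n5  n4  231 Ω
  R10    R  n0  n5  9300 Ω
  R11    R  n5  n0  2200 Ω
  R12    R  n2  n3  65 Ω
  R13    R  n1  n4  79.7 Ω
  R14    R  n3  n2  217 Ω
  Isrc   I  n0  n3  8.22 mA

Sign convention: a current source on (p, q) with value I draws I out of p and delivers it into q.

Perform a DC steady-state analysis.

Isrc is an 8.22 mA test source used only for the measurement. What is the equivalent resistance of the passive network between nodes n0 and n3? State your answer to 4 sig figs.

R_eq = 67.37 Ω

Element admittances at DC:
  Y(R1) = 0.8475 S between n2,n4
  Y(R2) = 0.08850 S between n3,n4
  Y(R3) = 0.0003106 S between n4,n2
  Y(R4) = 0.01761 S between n4,n1
  Y(R5) = 0.03704 S between n0,n1
  Y(R6) = 0.5405 S between n2,n4
  Y(R7) = 0.0001046 S between n3,n5
  Y(R8) = 0.003205 S between n4,n3
  Y(R9) = 0.004329 S between n5,n4
  Y(R10) = 0.0001075 S between n0,n5
  Y(R11) = 0.0004545 S between n5,n0
  Y(R12) = 0.01538 S between n2,n3
  Y(R13) = 0.01255 S between n1,n4
  Y(R14) = 0.004608 S between n3,n2
  Isrc: injects 0.00822 A into n3 (from n0)
Assemble and solve the 5×5 MNA system:
  V(n1)=0.2155  V(n2)=0.4811  V(n3)=0.5538  V(n4)=0.4801  V(n5)=0.4276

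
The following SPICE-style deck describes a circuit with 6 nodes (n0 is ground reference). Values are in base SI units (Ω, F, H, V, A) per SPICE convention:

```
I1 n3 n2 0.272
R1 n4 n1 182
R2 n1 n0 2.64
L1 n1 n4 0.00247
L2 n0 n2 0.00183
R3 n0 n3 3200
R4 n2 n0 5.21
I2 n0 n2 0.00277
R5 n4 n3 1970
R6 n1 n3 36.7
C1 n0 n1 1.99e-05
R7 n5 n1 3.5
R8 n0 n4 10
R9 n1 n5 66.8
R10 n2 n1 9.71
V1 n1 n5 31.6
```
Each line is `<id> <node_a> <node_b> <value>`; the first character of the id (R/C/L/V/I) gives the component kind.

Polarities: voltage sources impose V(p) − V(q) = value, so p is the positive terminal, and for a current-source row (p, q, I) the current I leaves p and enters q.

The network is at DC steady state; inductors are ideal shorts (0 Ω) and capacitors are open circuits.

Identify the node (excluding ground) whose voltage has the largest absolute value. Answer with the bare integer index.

MNA unknowns: 5 node voltages V₁..V_5 plus 3 source currents (L1, L2, V1)
I1: z[3]−=0.272, z[2]+=0.272
R1: Y=0.005495 on G[4,1]
R2: Y=0.3788 on G[1,0]
L1: row V1−V4=0, i_L1 at 1,4
L2: row V0−V2=0, i_L2 at 0,2
R3: Y=0.0003125 on G[0,3]
R4: Y=0.1919 on G[2,0]
I2: z[0]−=0.00277, z[2]+=0.00277
R5: Y=0.0005076 on G[4,3]
R6: Y=0.02725 on G[1,3]
C1: Y=0.000 on G[0,1]
R7: Y=0.2857 on G[5,1]
R8: Y=0.1000 on G[0,4]
R9: Y=0.01497 on G[1,5]
R10: Y=0.1030 on G[2,1]
V1: row V1−V5=31.6, i_V1 at 1,5
solve → V1=-0.4621, V2=0.000, V3=-10.15, V4=-0.4621, V5=-32.06
aux → i_L1=-0.04129, i_L2=-0.2272, i_V1=-9.502

5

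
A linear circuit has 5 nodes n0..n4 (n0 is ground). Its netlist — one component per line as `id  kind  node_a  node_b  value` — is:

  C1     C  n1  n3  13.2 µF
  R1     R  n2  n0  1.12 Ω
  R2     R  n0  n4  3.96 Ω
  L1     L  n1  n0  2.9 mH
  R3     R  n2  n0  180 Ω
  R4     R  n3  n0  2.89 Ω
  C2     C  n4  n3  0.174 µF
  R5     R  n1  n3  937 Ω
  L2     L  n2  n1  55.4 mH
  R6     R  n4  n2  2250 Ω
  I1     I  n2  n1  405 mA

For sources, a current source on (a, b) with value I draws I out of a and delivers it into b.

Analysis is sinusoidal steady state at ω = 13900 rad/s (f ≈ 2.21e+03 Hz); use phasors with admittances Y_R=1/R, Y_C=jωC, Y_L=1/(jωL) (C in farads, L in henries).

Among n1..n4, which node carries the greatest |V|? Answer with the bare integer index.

1

MNA unknowns: 4 node voltages V₁..V_4
C1: Y=0.000+0.1835j on G[1,3]
R1: Y=0.8929+0.000j on G[2,0]
R2: Y=0.2525+0.000j on G[0,4]
L1: Y=0.000-0.02481j on G[1,0]
R3: Y=0.005556+0.000j on G[2,0]
R4: Y=0.3460+0.000j on G[3,0]
C2: Y=0.000+0.002419j on G[4,3]
R5: Y=0.001067+0.000j on G[1,3]
L2: Y=0.000-0.001299j on G[2,1]
R6: Y=0.0004444+0.000j on G[4,2]
I1: z[2]−=0.405, z[1]+=0.405
solve → V1=1.601-2.440j, V2=-0.4541-0.002963j, V3=1.355+0.1130j, V4=-0.001754+0.01297j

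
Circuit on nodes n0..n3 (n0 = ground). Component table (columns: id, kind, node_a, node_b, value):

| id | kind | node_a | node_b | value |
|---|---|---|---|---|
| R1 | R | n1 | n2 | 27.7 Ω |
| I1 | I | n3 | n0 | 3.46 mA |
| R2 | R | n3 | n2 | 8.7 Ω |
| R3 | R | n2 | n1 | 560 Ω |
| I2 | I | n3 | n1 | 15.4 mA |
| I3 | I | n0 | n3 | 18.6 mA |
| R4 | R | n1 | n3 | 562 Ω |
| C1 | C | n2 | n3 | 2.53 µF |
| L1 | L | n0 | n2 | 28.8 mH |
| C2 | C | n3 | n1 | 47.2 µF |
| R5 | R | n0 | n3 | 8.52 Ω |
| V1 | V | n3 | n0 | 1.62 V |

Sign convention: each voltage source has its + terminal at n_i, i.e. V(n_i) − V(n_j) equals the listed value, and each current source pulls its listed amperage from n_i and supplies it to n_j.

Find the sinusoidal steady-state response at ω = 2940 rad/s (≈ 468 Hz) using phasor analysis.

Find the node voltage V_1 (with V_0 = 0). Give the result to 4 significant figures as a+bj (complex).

Element admittances at ω=2940 rad/s:
  Y(R1) = 0.03610+0.000j S between n1,n2
  I1: injects 0.00346 A into n0 (from n3)
  Y(R2) = 0.1149+0.000j S between n3,n2
  Y(R3) = 0.001786+0.000j S between n2,n1
  I2: injects 0.0154 A into n1 (from n3)
  I3: injects 0.0186 A into n3 (from n0)
  Y(R4) = 0.001779+0.000j S between n1,n3
  Y(C1) = 0.000+0.007438j S between n2,n3
  Y(L1) = 0.000-0.01181j S between n0,n2
  Y(C2) = 0.000+0.1388j S between n3,n1
  Y(R5) = 0.1174+0.000j S between n0,n3
  V1: constraint V(n3)−V(n0) = 1.62
Assemble and solve the 4×4 MNA system:
  V(n1)=1.676-0.09804j  V(n2)=1.631+0.1012j  V(n3)=1.620+0.000j
  i(V1)=-0.1762+0.01926j

1.676-0.09804j V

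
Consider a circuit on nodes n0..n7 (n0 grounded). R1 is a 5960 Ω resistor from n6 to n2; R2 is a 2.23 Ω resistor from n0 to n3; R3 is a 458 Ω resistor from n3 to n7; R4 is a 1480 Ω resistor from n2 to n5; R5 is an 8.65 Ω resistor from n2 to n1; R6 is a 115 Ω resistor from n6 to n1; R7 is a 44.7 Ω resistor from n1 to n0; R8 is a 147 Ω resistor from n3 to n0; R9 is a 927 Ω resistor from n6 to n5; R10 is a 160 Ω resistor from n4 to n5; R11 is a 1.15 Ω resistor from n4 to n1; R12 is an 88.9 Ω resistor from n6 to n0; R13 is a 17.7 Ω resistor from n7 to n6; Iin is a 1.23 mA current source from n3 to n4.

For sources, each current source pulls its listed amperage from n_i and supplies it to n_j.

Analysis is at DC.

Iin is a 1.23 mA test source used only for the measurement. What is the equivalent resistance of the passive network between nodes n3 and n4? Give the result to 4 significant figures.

R_eq = 38.85 Ω

Element admittances at DC:
  Y(R1) = 0.0001678 S between n6,n2
  Y(R2) = 0.4484 S between n0,n3
  Y(R3) = 0.002183 S between n3,n7
  Y(R4) = 0.0006757 S between n2,n5
  Y(R5) = 0.1156 S between n2,n1
  Y(R6) = 0.008696 S between n6,n1
  Y(R7) = 0.02237 S between n1,n0
  Y(R8) = 0.006803 S between n3,n0
  Y(R9) = 0.001079 S between n6,n5
  Y(R10) = 0.006250 S between n4,n5
  Y(R11) = 0.8696 S between n4,n1
  Y(R12) = 0.01125 S between n6,n0
  Y(R13) = 0.05650 S between n7,n6
  Iin: injects 0.00123 A into n4 (from n3)
Assemble and solve the 7×7 MNA system:
  V(n1)=0.04379  V(n2)=0.04374  V(n3)=-0.002605  V(n4)=0.04518  V(n5)=0.04144  V(n6)=0.01835  V(n7)=0.01757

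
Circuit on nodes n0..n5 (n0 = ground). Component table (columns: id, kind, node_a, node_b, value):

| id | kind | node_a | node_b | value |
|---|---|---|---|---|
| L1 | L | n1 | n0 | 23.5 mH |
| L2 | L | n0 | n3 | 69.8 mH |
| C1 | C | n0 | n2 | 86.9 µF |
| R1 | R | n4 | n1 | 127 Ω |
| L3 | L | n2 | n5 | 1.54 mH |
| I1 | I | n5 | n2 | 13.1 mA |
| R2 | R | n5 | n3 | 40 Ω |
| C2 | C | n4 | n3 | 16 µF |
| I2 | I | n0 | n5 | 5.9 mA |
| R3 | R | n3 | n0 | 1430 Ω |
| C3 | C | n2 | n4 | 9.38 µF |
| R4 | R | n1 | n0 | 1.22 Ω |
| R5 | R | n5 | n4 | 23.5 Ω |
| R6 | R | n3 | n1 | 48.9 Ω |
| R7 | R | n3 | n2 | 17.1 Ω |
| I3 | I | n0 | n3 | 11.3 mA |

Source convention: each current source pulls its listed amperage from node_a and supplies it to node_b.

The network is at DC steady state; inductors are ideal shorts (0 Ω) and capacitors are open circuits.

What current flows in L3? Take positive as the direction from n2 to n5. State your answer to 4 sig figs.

0.009272 A

Apply KCL at each of the 5 non-ground nodes and solve the resulting linear system.
Node n1: branches {L1, R1, R4, R6} → V_1 = 0.000
Node n2: branches {C1, L3, I1, C3, R7} → V_2 = 0.06547
Node n3: branches {L2, R2, C2, R3, R6, R7, I3} → V_3 = 0.000
Node n4: branches {R1, C2, C3, R5} → V_4 = 0.05524
Node n5: branches {L3, I1, R2, I2, R5} → V_5 = 0.06547
Source currents: i(L1)=0.0004350, i(L2)=-0.01677, i(L3)=0.009272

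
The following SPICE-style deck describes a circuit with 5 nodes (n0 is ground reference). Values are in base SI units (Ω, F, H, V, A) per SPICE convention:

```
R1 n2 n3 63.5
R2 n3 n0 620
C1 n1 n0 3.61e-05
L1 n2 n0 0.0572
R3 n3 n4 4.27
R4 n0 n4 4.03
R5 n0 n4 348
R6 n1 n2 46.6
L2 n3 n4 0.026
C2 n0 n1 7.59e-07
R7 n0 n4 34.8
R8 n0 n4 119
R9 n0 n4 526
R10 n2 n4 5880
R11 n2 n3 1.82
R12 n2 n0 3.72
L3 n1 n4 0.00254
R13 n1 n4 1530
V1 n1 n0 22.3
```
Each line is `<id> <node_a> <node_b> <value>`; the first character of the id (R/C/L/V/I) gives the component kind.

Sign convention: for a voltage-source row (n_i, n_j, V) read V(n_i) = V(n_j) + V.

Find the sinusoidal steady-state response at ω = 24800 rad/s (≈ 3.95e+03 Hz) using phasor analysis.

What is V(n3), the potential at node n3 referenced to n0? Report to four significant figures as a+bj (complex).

1.017-0.4746j V

Element admittances at ω=24800 rad/s:
  Y(R1) = 0.01575+0.000j S between n2,n3
  Y(R2) = 0.001613+0.000j S between n3,n0
  Y(C1) = 0.000+0.8953j S between n1,n0
  Y(L1) = 0.000-0.0007049j S between n2,n0
  Y(R3) = 0.2342+0.000j S between n3,n4
  Y(R4) = 0.2481+0.000j S between n0,n4
  Y(R5) = 0.002874+0.000j S between n0,n4
  Y(R6) = 0.02146+0.000j S between n1,n2
  Y(L2) = 0.000-0.001551j S between n3,n4
  Y(C2) = 0.000+0.01882j S between n0,n1
  Y(R7) = 0.02874+0.000j S between n0,n4
  Y(R8) = 0.008403+0.000j S between n0,n4
  Y(R9) = 0.001901+0.000j S between n0,n4
  Y(R10) = 0.0001701+0.000j S between n2,n4
  Y(R11) = 0.5495+0.000j S between n2,n3
  Y(R12) = 0.2688+0.000j S between n2,n0
  Y(L3) = 0.000-0.01588j S between n1,n4
  Y(R13) = 0.0006536+0.000j S between n1,n4
  V1: constraint V(n1)−V(n0) = 22.3
Assemble and solve the 5×5 MNA system:
  V(n1)=22.30+0.000j  V(n2)=1.231-0.3127j  V(n3)=1.017-0.4746j  V(n4)=0.5093-0.8721j
  i(V1)=-0.4802-20.05j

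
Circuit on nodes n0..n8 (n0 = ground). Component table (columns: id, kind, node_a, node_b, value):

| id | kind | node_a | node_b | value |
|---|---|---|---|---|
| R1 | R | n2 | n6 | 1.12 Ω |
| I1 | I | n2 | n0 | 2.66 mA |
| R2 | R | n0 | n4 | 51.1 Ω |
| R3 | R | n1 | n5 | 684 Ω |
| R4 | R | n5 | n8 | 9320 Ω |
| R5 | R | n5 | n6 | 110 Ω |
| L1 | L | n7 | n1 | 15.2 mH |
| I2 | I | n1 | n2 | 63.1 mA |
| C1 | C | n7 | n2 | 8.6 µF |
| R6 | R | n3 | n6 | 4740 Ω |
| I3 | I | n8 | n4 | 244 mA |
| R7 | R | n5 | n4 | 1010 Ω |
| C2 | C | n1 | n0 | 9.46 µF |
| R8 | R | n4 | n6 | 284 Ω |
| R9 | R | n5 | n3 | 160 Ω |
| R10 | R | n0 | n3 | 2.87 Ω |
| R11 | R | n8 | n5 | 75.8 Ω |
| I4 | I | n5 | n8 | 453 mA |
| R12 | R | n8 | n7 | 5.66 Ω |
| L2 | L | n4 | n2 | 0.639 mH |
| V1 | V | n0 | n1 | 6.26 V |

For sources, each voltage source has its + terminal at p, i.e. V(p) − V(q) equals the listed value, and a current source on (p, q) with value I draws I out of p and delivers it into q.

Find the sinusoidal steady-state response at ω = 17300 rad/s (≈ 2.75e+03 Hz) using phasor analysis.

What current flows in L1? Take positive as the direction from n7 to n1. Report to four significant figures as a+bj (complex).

0.004128-0.04730j A

MNA unknowns: 8 node voltages V₁..V_8 plus 1 source current (V1)
R1: Y=0.8929+0.000j on G[2,6]
I1: z[2]−=0.00266, z[0]+=0.00266
R2: Y=0.01957+0.000j on G[0,4]
R3: Y=0.001462+0.000j on G[1,5]
R4: Y=0.0001073+0.000j on G[5,8]
R5: Y=0.009091+0.000j on G[5,6]
L1: Y=0.000-0.003803j on G[7,1]
I2: z[1]−=0.0631, z[2]+=0.0631
C1: Y=0.000+0.1488j on G[7,2]
R6: Y=0.0002110+0.000j on G[3,6]
I3: z[8]−=0.244, z[4]+=0.244
R7: Y=0.0009901+0.000j on G[5,4]
C2: Y=0.000+0.1637j on G[1,0]
R8: Y=0.003521+0.000j on G[4,6]
R9: Y=0.006250+0.000j on G[5,3]
R10: Y=0.3484+0.000j on G[0,3]
R11: Y=0.01319+0.000j on G[8,5]
I4: z[5]−=0.453, z[8]+=0.453
R12: Y=0.1767+0.000j on G[8,7]
L2: Y=0.000-0.09046j on G[4,2]
V1: row V0−V1=6.26, i_V1 at 0,1
solve → V1=-6.260+0.000j, V2=5.881+0.9853j, V3=-0.1799+0.01493j, V4=6.391+2.090j, V5=-10.41+0.8145j, V6=5.719+0.9876j, V7=6.177+1.085j, V8=6.116+1.066j
aux → i_V1=0.06504-0.9784j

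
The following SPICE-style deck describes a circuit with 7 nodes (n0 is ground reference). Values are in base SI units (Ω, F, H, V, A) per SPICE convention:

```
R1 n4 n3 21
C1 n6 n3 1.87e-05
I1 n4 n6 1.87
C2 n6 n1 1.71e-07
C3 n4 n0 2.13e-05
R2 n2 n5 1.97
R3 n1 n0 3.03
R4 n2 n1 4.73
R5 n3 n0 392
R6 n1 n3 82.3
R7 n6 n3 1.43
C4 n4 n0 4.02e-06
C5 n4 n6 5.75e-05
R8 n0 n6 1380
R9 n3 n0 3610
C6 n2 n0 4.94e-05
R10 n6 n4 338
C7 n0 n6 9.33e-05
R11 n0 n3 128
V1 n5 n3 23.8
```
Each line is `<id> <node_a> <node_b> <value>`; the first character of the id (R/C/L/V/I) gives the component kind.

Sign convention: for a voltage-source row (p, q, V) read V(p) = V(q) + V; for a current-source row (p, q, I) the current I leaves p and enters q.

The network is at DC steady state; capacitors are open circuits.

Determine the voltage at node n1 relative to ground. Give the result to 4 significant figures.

Apply KCL at each of the 6 non-ground nodes and solve the resulting linear system.
Node n1: branches {C2, R3, R4, R6} → V_1 = 0.6809
Node n2: branches {R2, R4, C6} → V_2 = 2.929
Node n3: branches {R1, C1, R5, R6, R7, R9, R11, V1} → V_3 = -19.94
Node n4: branches {R1, I1, C3, C4, C5, R10} → V_4 = -56.76
Node n5: branches {R2, V1} → V_5 = 3.865
Node n6: branches {C1, I1, C2, R7, C5, R8, R10, C7} → V_6 = -17.41
Source currents: i(V1)=-0.4752

0.6809 V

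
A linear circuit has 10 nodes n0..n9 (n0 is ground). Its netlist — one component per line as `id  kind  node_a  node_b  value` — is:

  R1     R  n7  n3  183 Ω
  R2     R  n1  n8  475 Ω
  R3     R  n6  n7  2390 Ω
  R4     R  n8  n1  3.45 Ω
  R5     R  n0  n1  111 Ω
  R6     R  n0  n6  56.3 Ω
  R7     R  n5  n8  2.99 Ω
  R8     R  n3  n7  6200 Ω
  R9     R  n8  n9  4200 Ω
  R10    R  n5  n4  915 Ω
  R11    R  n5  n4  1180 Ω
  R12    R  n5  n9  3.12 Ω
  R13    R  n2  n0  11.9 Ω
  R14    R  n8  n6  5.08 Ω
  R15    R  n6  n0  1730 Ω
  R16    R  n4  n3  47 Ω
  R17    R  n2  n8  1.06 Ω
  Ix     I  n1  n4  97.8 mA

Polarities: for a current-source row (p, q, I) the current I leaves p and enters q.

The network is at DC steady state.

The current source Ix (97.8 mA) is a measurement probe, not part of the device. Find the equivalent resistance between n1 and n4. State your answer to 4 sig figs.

Apply KCL at each of the 9 non-ground nodes and solve the resulting linear system.
Node n1: branches {R2, R4, R5, Ix} → V_1 = -0.3103
Node n2: branches {R13, R17} → V_2 = 0.01387
Node n3: branches {R1, R8, R16} → V_3 = 41.58
Node n4: branches {R10, R11, R16, Ix} → V_4 = 42.34
Node n5: branches {R7, R10, R11, R12} → V_5 = 0.2590
Node n6: branches {R3, R6, R14, R15} → V_6 = 0.08890
Node n7: branches {R1, R3, R8} → V_7 = 38.70
Node n8: branches {R2, R4, R7, R9, R14, R17} → V_8 = 0.01510
Node n9: branches {R9, R12} → V_9 = 0.2589

R_eq = 436.1 Ω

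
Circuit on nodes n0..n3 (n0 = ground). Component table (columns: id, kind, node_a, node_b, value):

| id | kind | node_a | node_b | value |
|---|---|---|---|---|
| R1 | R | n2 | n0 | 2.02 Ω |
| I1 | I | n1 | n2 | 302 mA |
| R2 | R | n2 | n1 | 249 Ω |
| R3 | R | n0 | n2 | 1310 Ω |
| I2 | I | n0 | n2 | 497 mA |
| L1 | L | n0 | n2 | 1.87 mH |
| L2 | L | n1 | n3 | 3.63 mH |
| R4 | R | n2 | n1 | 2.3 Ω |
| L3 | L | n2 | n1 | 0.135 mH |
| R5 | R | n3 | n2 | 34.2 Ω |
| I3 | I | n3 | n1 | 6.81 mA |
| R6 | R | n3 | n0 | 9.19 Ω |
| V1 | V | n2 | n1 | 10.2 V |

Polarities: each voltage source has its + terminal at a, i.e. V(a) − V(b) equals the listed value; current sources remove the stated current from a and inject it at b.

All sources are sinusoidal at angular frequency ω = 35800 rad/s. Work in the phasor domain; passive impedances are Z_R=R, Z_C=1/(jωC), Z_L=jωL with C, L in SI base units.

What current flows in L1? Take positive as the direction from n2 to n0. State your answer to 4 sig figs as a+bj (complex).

MNA unknowns: 3 node voltages V₁..V_3 plus 1 source current (V1)
R1: Y=0.4950+0.000j on G[2,0]
I1: z[1]−=0.302, z[2]+=0.302
R2: Y=0.004016+0.000j on G[2,1]
R3: Y=0.0007634+0.000j on G[0,2]
I2: z[0]−=0.497, z[2]+=0.497
L1: Y=0.000-0.01494j on G[0,2]
L2: Y=0.000-0.007695j on G[1,3]
R4: Y=0.4348+0.000j on G[2,1]
L3: Y=0.000-0.2069j on G[2,1]
R5: Y=0.02924+0.000j on G[3,2]
I3: z[3]−=0.00681, z[1]+=0.00681
R6: Y=0.1088+0.000j on G[3,0]
V1: row V2−V1=10.2, i_V1 at 2,1
solve → V1=-9.223-0.08113j, V2=0.9774-0.08113j, V3=0.1251+0.5039j
aux → i_V1=-4.185+2.182j

-0.001212-0.01460j A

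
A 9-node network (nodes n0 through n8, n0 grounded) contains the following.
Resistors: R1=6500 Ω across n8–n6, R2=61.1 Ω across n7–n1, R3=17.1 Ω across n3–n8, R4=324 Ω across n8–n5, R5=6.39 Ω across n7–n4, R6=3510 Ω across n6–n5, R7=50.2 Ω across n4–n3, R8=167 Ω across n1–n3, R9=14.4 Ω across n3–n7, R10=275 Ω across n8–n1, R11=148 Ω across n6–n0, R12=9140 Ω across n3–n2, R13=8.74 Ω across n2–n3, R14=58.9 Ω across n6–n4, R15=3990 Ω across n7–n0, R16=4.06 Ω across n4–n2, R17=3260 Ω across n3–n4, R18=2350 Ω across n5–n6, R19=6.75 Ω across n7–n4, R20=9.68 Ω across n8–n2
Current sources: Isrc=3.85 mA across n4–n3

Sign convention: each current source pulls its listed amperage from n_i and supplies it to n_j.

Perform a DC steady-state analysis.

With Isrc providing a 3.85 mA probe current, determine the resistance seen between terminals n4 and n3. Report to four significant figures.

R_eq = 5.748 Ω

MNA unknowns: 8 node voltages V₁..V_8
R1: Y=0.0001538 on G[8,6]
R2: Y=0.01637 on G[7,1]
R3: Y=0.05848 on G[3,8]
R4: Y=0.003086 on G[8,5]
R5: Y=0.1565 on G[7,4]
R6: Y=0.0002849 on G[6,5]
R7: Y=0.01992 on G[4,3]
R8: Y=0.005988 on G[1,3]
R9: Y=0.06944 on G[3,7]
R10: Y=0.003636 on G[8,1]
R11: Y=0.006757 on G[6,0]
R12: Y=0.0001094 on G[3,2]
R13: Y=0.1144 on G[2,3]
R14: Y=0.01698 on G[6,4]
R15: Y=0.0002506 on G[7,0]
R16: Y=0.2463 on G[4,2]
R17: Y=0.0003067 on G[3,4]
R18: Y=0.0004255 on G[5,6]
R19: Y=0.1481 on G[7,4]
R20: Y=0.1033 on G[8,2]
Isrc: z[4]−=0.00385, z[3]+=0.00385
solve → V1=0.008951, V2=0.007674, V3=0.02140, V4=-0.0007312, V5=0.01013, V6=-0.0001338, V7=0.003608, V8=0.01250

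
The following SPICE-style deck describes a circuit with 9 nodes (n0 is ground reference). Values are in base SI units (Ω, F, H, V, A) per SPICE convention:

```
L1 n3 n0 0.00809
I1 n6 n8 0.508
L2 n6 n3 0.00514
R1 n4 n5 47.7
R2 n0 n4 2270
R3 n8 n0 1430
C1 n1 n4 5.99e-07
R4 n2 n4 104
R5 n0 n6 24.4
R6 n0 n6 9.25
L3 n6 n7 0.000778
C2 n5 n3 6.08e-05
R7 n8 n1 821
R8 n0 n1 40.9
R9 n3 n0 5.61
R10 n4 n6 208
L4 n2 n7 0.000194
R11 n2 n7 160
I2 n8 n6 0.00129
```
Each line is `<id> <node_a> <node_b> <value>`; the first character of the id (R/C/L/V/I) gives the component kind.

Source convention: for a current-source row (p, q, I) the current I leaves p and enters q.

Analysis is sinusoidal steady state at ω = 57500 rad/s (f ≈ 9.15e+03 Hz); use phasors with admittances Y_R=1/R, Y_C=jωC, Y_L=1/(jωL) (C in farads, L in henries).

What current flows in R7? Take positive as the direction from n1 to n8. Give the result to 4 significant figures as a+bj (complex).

Element admittances at ω=57500 rad/s:
  Y(L1) = 0.000-0.002150j S between n3,n0
  I1: injects 0.508 A into n8 (from n6)
  Y(L2) = 0.000-0.003384j S between n6,n3
  Y(R1) = 0.02096+0.000j S between n4,n5
  Y(R2) = 0.0004405+0.000j S between n0,n4
  Y(R3) = 0.0006993+0.000j S between n8,n0
  Y(C1) = 0.000+0.03444j S between n1,n4
  Y(R4) = 0.009615+0.000j S between n2,n4
  Y(R5) = 0.04098+0.000j S between n0,n6
  Y(R6) = 0.1081+0.000j S between n0,n6
  Y(L3) = 0.000-0.02235j S between n6,n7
  Y(C2) = 0.000+3.496j S between n5,n3
  Y(R7) = 0.001218+0.000j S between n8,n1
  Y(R8) = 0.02445+0.000j S between n0,n1
  Y(R9) = 0.1783+0.000j S between n3,n0
  Y(R10) = 0.004808+0.000j S between n4,n6
  Y(L4) = 0.000-0.08965j S between n2,n7
  Y(R11) = 0.006250+0.000j S between n2,n7
  I2: injects 0.00129 A into n6 (from n8)
Assemble and solve the 8×8 MNA system:
  V(n1)=5.872-2.353j  V(n2)=-2.322+3.453j  V(n3)=0.4272+0.3502j  V(n4)=4.171+2.749j  V(n5)=0.4418+0.3279j  V(n6)=-2.748-0.02788j  V(n7)=-2.446+2.765j  V(n8)=268.0-1.495j

-0.3193-0.001045j A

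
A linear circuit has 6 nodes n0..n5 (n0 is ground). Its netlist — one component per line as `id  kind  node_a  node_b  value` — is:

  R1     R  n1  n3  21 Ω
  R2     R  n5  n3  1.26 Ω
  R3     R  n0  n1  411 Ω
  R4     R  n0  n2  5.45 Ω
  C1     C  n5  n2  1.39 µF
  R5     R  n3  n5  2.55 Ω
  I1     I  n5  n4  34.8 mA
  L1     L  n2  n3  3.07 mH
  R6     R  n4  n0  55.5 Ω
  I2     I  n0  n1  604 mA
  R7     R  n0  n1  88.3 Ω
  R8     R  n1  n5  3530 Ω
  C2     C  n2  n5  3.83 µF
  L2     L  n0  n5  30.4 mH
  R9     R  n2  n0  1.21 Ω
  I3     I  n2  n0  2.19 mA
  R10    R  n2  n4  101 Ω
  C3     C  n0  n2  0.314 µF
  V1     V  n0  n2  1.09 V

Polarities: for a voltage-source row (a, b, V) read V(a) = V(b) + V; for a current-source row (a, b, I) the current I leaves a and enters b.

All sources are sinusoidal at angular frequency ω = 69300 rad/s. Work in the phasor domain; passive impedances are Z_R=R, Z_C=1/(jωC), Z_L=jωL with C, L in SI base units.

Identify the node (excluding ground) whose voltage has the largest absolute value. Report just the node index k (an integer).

Apply KCL at each of the 5 non-ground nodes and solve the resulting linear system.
Node n1: branches {R1, R3, I2, R7, R8} → V_1 = 9.292-0.9516j
Node n2: branches {R4, C1, L1, C2, R9, I3, R10, C3, V1} → V_2 = -1.090+0.000j
Node n3: branches {R1, R2, R5, L1} → V_3 = -0.6455-1.225j
Node n4: branches {I1, R6, R10} → V_4 = 0.8599+0.000j
Node n5: branches {R2, C1, R5, I1, R8, C2, L2} → V_5 = -1.049-1.238j
Source currents: i(V1)=-1.560-0.03631j

1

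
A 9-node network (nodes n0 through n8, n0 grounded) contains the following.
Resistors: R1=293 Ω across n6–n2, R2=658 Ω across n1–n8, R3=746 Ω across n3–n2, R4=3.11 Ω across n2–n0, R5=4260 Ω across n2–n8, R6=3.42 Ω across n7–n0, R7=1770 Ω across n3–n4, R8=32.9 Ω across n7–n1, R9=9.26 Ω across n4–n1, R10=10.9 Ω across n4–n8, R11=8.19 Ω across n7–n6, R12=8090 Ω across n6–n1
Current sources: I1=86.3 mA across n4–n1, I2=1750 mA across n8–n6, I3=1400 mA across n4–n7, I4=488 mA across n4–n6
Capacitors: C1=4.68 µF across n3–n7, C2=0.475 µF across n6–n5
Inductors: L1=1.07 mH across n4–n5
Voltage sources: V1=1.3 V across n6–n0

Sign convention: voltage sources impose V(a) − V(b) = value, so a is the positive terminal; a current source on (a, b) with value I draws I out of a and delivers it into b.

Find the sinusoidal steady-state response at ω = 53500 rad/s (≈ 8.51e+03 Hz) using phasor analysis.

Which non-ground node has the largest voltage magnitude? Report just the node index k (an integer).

5

Element admittances at ω=53500 rad/s:
  Y(R1) = 0.003413+0.000j S between n6,n2
  I1: injects 0.0863 A into n1 (from n4)
  Y(R2) = 0.001520+0.000j S between n1,n8
  Y(C1) = 0.000+0.2504j S between n3,n7
  Y(R3) = 0.001340+0.000j S between n3,n2
  Y(R4) = 0.3215+0.000j S between n2,n0
  Y(C2) = 0.000+0.02541j S between n6,n5
  Y(R5) = 0.0002347+0.000j S between n2,n8
  Y(R6) = 0.2924+0.000j S between n7,n0
  Y(L1) = 0.000-0.01747j S between n4,n5
  Y(R7) = 0.0005650+0.000j S between n3,n4
  Y(R8) = 0.03040+0.000j S between n7,n1
  Y(R9) = 0.1080+0.000j S between n4,n1
  I2: injects 1.75 A into n6 (from n8)
  I3: injects 1.4 A into n7 (from n4)
  Y(R10) = 0.09174+0.000j S between n4,n8
  Y(R11) = 0.1221+0.000j S between n7,n6
  Y(R12) = 0.0001236+0.000j S between n6,n1
  I4: injects 0.488 A into n6 (from n4)
  V1: constraint V(n6)−V(n0) = 1.3
Assemble and solve the 9×9 MNA system:
  V(n1)=-15.90-43.44j  V(n2)=-0.005885-0.05124j  V(n3)=2.279-2.959j  V(n4)=-21.53-54.71j  V(n5)=51.50+120.3j  V(n6)=1.300+0.000j  V(n7)=2.380-3.025j  V(n8)=-40.10-54.39j
  i(V1)=-0.6940+0.9009j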